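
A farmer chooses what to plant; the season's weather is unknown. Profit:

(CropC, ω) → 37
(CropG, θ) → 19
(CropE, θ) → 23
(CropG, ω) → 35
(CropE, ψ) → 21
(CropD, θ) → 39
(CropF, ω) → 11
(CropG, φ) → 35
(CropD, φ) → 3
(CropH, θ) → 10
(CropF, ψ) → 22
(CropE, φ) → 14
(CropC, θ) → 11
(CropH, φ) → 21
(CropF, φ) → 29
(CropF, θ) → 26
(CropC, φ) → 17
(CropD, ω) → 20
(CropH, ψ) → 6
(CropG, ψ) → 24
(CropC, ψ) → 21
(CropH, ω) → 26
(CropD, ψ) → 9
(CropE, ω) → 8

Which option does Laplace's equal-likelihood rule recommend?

CropG

Row averages: CropG=28.25, CropF=22, CropH=15.75, CropC=21.5, CropD=17.75, CropE=16.5
Highest average = 28.25 → CropG.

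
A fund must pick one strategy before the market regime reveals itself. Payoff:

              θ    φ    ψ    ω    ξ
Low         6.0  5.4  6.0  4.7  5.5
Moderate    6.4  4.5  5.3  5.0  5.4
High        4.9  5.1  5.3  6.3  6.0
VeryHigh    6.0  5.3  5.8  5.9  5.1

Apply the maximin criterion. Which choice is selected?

VeryHigh

Row minima: Low=4.7, Moderate=4.5, High=4.9, VeryHigh=5.1
Best worst-case = 5.1 → VeryHigh.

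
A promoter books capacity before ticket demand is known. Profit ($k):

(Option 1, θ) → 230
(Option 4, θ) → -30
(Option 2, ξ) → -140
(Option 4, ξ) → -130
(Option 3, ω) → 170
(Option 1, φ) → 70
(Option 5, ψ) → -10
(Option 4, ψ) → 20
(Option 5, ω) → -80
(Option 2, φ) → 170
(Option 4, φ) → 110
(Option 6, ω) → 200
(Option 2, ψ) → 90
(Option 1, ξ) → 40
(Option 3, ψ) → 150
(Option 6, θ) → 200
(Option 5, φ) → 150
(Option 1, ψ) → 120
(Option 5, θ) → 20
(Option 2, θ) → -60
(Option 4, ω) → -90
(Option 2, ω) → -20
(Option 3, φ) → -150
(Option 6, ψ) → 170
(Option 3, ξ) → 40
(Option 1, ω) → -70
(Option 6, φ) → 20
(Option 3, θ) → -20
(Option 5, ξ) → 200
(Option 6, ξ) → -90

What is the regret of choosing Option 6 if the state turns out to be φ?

Best payoff under φ is 170.
Regret = 170 − 20 = 150.

150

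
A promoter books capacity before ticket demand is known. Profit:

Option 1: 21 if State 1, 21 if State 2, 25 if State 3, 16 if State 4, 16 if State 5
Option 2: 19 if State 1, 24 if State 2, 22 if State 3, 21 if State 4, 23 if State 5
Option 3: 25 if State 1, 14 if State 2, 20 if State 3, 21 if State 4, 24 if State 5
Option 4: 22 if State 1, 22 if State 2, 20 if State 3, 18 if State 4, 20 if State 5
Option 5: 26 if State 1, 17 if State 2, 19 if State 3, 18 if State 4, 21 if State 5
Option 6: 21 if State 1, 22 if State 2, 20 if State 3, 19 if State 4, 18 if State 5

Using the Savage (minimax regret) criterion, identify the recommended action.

Column bests: State 1=26, State 2=24, State 3=25, State 4=21, State 5=24.
Option 1 regrets: 5, 3, 0, 5, 8 → max 8
Option 2 regrets: 7, 0, 3, 0, 1 → max 7
Option 3 regrets: 1, 10, 5, 0, 0 → max 10
Option 4 regrets: 4, 2, 5, 3, 4 → max 5
Option 5 regrets: 0, 7, 6, 3, 3 → max 7
Option 6 regrets: 5, 2, 5, 2, 6 → max 6
Smallest max regret = 5 → Option 4.

Option 4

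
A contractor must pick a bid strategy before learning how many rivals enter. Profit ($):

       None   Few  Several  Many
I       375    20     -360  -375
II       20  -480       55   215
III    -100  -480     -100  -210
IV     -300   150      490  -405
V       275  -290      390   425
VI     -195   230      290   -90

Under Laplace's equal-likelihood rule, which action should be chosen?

Row averages: I=-85, II=-47.5, III=-222.5, IV=-16.25, V=200, VI=58.75
Highest average = 200 → V.

V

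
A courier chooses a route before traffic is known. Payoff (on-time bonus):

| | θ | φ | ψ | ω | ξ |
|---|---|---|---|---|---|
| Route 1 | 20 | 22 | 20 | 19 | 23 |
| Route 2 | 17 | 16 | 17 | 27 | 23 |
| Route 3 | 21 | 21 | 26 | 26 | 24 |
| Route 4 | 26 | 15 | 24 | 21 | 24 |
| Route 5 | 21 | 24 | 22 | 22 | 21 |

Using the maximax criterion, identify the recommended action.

Route 2

Row maxima: Route 1=23, Route 2=27, Route 3=26, Route 4=26, Route 5=24
Best best-case = 27 → Route 2.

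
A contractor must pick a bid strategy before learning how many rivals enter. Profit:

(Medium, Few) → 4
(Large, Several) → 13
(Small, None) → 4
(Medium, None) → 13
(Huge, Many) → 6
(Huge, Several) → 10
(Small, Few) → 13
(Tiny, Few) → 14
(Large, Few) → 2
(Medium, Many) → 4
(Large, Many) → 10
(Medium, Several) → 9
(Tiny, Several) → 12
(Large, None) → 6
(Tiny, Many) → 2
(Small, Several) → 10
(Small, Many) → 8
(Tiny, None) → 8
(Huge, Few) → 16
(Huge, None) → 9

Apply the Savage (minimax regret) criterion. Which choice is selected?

Huge

Column bests: None=13, Few=16, Several=13, Many=10.
Tiny regrets: 5, 2, 1, 8 → max 8
Small regrets: 9, 3, 3, 2 → max 9
Medium regrets: 0, 12, 4, 6 → max 12
Large regrets: 7, 14, 0, 0 → max 14
Huge regrets: 4, 0, 3, 4 → max 4
Smallest max regret = 4 → Huge.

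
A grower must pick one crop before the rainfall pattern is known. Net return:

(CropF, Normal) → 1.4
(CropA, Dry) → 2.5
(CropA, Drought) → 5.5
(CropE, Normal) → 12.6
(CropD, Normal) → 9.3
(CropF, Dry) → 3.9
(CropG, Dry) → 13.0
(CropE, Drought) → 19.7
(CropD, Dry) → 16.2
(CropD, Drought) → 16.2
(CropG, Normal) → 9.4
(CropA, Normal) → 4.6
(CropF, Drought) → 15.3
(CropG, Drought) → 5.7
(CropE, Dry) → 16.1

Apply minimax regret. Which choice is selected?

CropE

Column bests: Drought=19.7, Dry=16.2, Normal=12.6.
CropE regrets: 0.0, 0.1, 0.0 → max 0.1
CropF regrets: 4.4, 12.3, 11.2 → max 12.3
CropG regrets: 14.0, 3.2, 3.2 → max 14.0
CropD regrets: 3.5, 0.0, 3.3 → max 3.5
CropA regrets: 14.2, 13.7, 8.0 → max 14.2
Smallest max regret = 0.1 → CropE.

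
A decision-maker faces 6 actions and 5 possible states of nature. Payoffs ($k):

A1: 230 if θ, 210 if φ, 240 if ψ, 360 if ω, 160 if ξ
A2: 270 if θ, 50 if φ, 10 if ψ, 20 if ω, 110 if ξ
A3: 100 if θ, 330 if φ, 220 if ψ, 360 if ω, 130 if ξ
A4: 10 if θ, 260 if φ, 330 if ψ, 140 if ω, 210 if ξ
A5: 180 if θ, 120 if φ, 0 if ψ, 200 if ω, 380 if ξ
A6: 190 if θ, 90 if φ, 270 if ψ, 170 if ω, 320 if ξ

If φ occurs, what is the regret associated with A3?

Best payoff under φ is 330.
Regret = 330 − 330 = 0.

0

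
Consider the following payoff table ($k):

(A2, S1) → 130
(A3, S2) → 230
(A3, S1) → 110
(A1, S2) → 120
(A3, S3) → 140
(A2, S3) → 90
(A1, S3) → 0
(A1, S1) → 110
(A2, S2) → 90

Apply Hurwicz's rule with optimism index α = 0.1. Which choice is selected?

A1: 0.1·120 + 0.9·0 = 12
A2: 0.1·130 + 0.9·90 = 94
A3: 0.1·230 + 0.9·110 = 122
Highest Hurwicz score = 122 → A3.

A3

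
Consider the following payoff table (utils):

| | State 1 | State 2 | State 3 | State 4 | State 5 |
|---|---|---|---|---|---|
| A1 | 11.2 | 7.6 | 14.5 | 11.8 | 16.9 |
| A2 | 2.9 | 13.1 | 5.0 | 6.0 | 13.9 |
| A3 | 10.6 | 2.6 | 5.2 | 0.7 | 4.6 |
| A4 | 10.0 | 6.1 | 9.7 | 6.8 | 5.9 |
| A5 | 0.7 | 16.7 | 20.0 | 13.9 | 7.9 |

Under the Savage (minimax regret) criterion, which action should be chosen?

Column bests: State 1=11.2, State 2=16.7, State 3=20.0, State 4=13.9, State 5=16.9.
A1 regrets: 0.0, 9.1, 5.5, 2.1, 0.0 → max 9.1
A2 regrets: 8.3, 3.6, 15.0, 7.9, 3.0 → max 15.0
A3 regrets: 0.6, 14.1, 14.8, 13.2, 12.3 → max 14.8
A4 regrets: 1.2, 10.6, 10.3, 7.1, 11.0 → max 11.0
A5 regrets: 10.5, 0.0, 0.0, 0.0, 9.0 → max 10.5
Smallest max regret = 9.1 → A1.

A1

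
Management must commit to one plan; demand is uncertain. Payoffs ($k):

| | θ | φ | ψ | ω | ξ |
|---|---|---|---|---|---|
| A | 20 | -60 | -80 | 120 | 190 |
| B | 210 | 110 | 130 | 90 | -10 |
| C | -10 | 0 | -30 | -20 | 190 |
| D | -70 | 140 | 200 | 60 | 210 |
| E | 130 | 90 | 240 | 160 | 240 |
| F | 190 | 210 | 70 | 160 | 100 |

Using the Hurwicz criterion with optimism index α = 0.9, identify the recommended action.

E

A: 0.9·190 + 0.1·(-80) = 163
B: 0.9·210 + 0.1·(-10) = 188
C: 0.9·190 + 0.1·(-30) = 168
D: 0.9·210 + 0.1·(-70) = 182
E: 0.9·240 + 0.1·90 = 225
F: 0.9·210 + 0.1·70 = 196
Highest Hurwicz score = 225 → E.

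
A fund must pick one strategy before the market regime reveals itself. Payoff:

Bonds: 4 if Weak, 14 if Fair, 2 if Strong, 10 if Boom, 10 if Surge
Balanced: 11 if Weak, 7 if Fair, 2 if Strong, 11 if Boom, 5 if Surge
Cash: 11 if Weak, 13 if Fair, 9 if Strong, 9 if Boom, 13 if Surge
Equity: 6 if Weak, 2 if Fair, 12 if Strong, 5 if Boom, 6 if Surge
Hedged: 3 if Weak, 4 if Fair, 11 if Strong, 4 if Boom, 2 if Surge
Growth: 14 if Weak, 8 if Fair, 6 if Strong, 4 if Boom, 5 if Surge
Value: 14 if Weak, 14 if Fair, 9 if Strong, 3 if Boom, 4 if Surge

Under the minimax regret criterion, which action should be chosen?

Column bests: Weak=14, Fair=14, Strong=12, Boom=11, Surge=13.
Bonds regrets: 10, 0, 10, 1, 3 → max 10
Balanced regrets: 3, 7, 10, 0, 8 → max 10
Cash regrets: 3, 1, 3, 2, 0 → max 3
Equity regrets: 8, 12, 0, 6, 7 → max 12
Hedged regrets: 11, 10, 1, 7, 11 → max 11
Growth regrets: 0, 6, 6, 7, 8 → max 8
Value regrets: 0, 0, 3, 8, 9 → max 9
Smallest max regret = 3 → Cash.

Cash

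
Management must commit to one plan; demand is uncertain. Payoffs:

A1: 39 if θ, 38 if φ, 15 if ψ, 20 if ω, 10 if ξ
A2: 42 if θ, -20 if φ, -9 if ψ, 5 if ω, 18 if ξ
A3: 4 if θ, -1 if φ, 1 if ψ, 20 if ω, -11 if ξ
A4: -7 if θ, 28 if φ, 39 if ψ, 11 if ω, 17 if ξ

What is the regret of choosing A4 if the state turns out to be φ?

Best payoff under φ is 38.
Regret = 38 − 28 = 10.

10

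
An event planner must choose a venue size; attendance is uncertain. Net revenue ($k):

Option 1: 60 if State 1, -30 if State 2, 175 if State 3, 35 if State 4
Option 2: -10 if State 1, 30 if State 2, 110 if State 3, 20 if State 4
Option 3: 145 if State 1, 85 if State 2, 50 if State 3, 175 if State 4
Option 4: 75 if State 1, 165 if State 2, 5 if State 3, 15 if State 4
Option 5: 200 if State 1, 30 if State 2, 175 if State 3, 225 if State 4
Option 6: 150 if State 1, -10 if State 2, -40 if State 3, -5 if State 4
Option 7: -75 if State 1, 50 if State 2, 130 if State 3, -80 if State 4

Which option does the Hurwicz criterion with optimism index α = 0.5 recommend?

Option 5

Option 1: 0.5·175 + 0.5·(-30) = 72.5
Option 2: 0.5·110 + 0.5·(-10) = 50
Option 3: 0.5·175 + 0.5·50 = 112.5
Option 4: 0.5·165 + 0.5·5 = 85
Option 5: 0.5·225 + 0.5·30 = 127.5
Option 6: 0.5·150 + 0.5·(-40) = 55
Option 7: 0.5·130 + 0.5·(-80) = 25
Highest Hurwicz score = 127.5 → Option 5.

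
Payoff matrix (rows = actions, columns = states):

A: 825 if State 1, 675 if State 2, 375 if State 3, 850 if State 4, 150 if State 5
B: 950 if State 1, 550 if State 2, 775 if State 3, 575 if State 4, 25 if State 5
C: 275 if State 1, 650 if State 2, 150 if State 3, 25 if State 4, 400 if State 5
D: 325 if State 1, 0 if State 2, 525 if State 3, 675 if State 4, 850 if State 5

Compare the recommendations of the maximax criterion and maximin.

Row maxima: A=850, B=950, C=650, D=850
Best best-case = 950 → B.
Row minima: A=150, B=25, C=25, D=0
Best worst-case = 150 → A.

maximax → B; maximin → A (disagree)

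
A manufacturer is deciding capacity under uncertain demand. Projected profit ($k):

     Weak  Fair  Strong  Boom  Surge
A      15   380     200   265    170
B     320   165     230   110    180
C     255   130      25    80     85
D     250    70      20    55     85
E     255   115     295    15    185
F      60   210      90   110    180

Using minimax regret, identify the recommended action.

Column bests: Weak=320, Fair=380, Strong=295, Boom=265, Surge=185.
A regrets: 305, 0, 95, 0, 15 → max 305
B regrets: 0, 215, 65, 155, 5 → max 215
C regrets: 65, 250, 270, 185, 100 → max 270
D regrets: 70, 310, 275, 210, 100 → max 310
E regrets: 65, 265, 0, 250, 0 → max 265
F regrets: 260, 170, 205, 155, 5 → max 260
Smallest max regret = 215 → B.

B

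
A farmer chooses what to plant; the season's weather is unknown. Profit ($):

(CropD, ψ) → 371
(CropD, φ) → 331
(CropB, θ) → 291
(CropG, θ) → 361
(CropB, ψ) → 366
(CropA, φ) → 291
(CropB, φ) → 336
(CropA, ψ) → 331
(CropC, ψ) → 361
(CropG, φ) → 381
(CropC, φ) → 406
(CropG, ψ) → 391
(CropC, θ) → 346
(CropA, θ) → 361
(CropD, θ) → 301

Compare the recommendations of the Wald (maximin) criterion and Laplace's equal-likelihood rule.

Row minima: CropA=291, CropG=361, CropC=346, CropD=301, CropB=291
Best worst-case = 361 → CropG.
Row averages: CropA=983/3, CropG=1133/3, CropC=371, CropD=1003/3, CropB=331
Highest average = 1133/3 → CropG.

maximin → CropG; laplace → CropG (agree)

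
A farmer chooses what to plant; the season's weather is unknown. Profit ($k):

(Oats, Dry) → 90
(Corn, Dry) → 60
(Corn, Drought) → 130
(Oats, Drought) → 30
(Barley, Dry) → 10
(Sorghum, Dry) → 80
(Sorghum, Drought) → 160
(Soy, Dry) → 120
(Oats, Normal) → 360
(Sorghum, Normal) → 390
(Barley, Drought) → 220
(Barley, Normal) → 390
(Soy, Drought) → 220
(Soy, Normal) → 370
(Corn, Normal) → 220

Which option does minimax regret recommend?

Column bests: Drought=220, Dry=120, Normal=390.
Oats regrets: 190, 30, 30 → max 190
Sorghum regrets: 60, 40, 0 → max 60
Soy regrets: 0, 0, 20 → max 20
Corn regrets: 90, 60, 170 → max 170
Barley regrets: 0, 110, 0 → max 110
Smallest max regret = 20 → Soy.

Soy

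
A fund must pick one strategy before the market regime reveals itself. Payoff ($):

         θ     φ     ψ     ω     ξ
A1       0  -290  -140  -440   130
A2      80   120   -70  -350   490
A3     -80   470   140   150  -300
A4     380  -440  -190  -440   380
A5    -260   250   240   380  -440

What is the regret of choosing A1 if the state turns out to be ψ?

Best payoff under ψ is 240.
Regret = 240 − (-140) = 380.

380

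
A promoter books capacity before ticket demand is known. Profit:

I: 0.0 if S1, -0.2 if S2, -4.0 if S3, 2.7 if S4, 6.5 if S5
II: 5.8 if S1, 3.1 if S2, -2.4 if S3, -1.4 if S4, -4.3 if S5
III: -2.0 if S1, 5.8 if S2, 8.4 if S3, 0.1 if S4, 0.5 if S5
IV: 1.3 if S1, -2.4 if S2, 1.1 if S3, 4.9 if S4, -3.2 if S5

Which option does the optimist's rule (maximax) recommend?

III

Row maxima: I=6.5, II=5.8, III=8.4, IV=4.9
Best best-case = 8.4 → III.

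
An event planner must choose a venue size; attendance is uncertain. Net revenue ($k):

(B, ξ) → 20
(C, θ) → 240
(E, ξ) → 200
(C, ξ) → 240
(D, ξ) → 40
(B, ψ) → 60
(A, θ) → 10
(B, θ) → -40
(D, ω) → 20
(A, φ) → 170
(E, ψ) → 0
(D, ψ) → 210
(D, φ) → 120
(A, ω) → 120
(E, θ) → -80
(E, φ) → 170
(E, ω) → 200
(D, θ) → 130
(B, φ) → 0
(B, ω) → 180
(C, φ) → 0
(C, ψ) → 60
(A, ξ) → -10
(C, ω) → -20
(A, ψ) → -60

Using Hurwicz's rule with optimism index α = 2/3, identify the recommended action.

A: 2/3·170 + 1/3·(-60) = 280/3
B: 2/3·180 + 1/3·(-40) = 320/3
C: 2/3·240 + 1/3·(-20) = 460/3
D: 2/3·210 + 1/3·20 = 440/3
E: 2/3·200 + 1/3·(-80) = 320/3
Highest Hurwicz score = 460/3 → C.

C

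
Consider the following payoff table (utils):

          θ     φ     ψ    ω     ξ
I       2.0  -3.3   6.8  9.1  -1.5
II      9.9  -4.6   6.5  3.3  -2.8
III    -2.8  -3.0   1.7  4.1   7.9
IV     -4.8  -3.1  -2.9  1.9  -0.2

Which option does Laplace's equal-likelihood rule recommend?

Row averages: I=2.62, II=2.46, III=1.58, IV=-1.82
Highest average = 2.62 → I.

I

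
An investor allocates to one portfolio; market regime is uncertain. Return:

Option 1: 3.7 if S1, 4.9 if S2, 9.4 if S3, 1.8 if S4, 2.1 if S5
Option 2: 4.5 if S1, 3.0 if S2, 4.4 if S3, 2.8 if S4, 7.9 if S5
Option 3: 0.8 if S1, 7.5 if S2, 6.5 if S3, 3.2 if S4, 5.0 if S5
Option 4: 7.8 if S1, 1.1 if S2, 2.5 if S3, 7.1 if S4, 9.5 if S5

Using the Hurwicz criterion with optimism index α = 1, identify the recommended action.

Option 4

Option 1: 1·9.4 + 0·1.8 = 9.4
Option 2: 1·7.9 + 0·2.8 = 7.9
Option 3: 1·7.5 + 0·0.8 = 7.5
Option 4: 1·9.5 + 0·1.1 = 9.5
Highest Hurwicz score = 9.5 → Option 4.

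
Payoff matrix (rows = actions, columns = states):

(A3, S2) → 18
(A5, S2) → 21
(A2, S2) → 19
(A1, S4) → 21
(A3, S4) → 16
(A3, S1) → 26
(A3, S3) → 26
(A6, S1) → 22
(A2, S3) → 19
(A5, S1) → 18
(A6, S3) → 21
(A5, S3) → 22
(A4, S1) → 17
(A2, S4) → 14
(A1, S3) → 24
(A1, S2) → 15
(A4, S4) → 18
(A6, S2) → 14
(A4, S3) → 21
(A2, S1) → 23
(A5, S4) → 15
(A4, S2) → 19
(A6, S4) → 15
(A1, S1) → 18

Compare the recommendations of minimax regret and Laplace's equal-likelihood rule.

Column bests: S1=26, S2=21, S3=26, S4=21.
A1 regrets: 8, 6, 2, 0 → max 8
A2 regrets: 3, 2, 7, 7 → max 7
A3 regrets: 0, 3, 0, 5 → max 5
A4 regrets: 9, 2, 5, 3 → max 9
A5 regrets: 8, 0, 4, 6 → max 8
A6 regrets: 4, 7, 5, 6 → max 7
Smallest max regret = 5 → A3.
Row averages: A1=19.5, A2=18.75, A3=21.5, A4=18.75, A5=19, A6=18
Highest average = 21.5 → A3.

minimax regret → A3; laplace → A3 (agree)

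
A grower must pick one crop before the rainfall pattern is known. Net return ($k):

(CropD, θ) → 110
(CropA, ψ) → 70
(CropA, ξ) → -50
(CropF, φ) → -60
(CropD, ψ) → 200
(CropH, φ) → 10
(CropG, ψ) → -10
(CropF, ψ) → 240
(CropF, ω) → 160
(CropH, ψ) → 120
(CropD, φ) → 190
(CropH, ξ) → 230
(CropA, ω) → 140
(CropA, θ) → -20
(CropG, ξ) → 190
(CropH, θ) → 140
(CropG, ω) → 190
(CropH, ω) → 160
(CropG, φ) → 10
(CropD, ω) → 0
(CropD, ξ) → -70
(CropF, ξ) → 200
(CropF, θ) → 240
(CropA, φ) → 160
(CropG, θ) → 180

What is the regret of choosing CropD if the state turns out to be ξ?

Best payoff under ξ is 230.
Regret = 230 − (-70) = 300.

300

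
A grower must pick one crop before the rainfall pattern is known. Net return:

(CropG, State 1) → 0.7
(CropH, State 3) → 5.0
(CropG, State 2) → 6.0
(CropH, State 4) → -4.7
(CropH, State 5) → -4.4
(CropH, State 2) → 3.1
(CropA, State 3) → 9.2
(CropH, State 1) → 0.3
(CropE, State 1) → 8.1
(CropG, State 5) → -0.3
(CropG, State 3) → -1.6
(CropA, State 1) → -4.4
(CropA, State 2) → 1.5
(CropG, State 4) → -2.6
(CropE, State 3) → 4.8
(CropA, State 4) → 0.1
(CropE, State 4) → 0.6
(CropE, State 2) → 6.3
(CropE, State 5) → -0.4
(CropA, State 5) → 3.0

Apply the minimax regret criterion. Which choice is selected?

CropE

Column bests: State 1=8.1, State 2=6.3, State 3=9.2, State 4=0.6, State 5=3.0.
CropH regrets: 7.8, 3.2, 4.2, 5.3, 7.4 → max 7.8
CropG regrets: 7.4, 0.3, 10.8, 3.2, 3.3 → max 10.8
CropA regrets: 12.5, 4.8, 0.0, 0.5, 0.0 → max 12.5
CropE regrets: 0.0, 0.0, 4.4, 0.0, 3.4 → max 4.4
Smallest max regret = 4.4 → CropE.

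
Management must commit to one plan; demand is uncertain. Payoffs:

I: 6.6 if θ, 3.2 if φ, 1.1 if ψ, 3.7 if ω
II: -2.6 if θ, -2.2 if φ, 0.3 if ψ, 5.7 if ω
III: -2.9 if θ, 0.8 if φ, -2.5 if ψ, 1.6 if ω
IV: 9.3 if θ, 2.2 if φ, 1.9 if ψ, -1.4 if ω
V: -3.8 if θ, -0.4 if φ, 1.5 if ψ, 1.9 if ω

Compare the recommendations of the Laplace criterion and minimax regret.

laplace → I; minimax regret → I (agree)

Row averages: I=3.65, II=0.3, III=-0.75, IV=3, V=-0.2
Highest average = 3.65 → I.
Column bests: θ=9.3, φ=3.2, ψ=1.9, ω=5.7.
I regrets: 2.7, 0.0, 0.8, 2.0 → max 2.7
II regrets: 11.9, 5.4, 1.6, 0.0 → max 11.9
III regrets: 12.2, 2.4, 4.4, 4.1 → max 12.2
IV regrets: 0.0, 1.0, 0.0, 7.1 → max 7.1
V regrets: 13.1, 3.6, 0.4, 3.8 → max 13.1
Smallest max regret = 2.7 → I.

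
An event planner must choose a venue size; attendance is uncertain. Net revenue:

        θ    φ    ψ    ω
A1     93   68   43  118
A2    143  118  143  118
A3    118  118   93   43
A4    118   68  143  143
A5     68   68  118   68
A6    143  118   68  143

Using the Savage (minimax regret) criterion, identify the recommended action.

Column bests: θ=143, φ=118, ψ=143, ω=143.
A1 regrets: 50, 50, 100, 25 → max 100
A2 regrets: 0, 0, 0, 25 → max 25
A3 regrets: 25, 0, 50, 100 → max 100
A4 regrets: 25, 50, 0, 0 → max 50
A5 regrets: 75, 50, 25, 75 → max 75
A6 regrets: 0, 0, 75, 0 → max 75
Smallest max regret = 25 → A2.

A2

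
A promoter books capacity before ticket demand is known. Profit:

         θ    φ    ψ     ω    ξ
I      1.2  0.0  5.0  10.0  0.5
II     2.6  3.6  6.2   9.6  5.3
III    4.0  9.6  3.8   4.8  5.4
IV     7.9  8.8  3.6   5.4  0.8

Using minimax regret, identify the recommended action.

IV

Column bests: θ=7.9, φ=9.6, ψ=6.2, ω=10.0, ξ=5.4.
I regrets: 6.7, 9.6, 1.2, 0.0, 4.9 → max 9.6
II regrets: 5.3, 6.0, 0.0, 0.4, 0.1 → max 6.0
III regrets: 3.9, 0.0, 2.4, 5.2, 0.0 → max 5.2
IV regrets: 0.0, 0.8, 2.6, 4.6, 4.6 → max 4.6
Smallest max regret = 4.6 → IV.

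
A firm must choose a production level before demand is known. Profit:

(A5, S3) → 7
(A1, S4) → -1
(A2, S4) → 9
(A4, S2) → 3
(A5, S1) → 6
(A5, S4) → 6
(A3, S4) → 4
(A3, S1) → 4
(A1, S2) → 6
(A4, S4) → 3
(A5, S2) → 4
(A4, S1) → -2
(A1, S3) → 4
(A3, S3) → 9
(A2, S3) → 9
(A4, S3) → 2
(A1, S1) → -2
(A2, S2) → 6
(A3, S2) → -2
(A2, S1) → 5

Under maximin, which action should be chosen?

Row minima: A1=-2, A2=5, A3=-2, A4=-2, A5=4
Best worst-case = 5 → A2.

A2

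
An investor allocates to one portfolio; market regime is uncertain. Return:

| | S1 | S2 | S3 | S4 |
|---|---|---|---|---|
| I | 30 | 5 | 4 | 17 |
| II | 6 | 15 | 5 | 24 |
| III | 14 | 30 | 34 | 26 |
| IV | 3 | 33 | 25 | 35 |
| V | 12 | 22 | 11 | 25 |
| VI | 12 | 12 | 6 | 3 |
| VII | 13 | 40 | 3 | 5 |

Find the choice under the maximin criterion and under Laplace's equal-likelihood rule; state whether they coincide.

Row minima: I=4, II=5, III=14, IV=3, V=11, VI=3, VII=3
Best worst-case = 14 → III.
Row averages: I=14, II=12.5, III=26, IV=24, V=17.5, VI=8.25, VII=15.25
Highest average = 26 → III.

maximin → III; laplace → III (agree)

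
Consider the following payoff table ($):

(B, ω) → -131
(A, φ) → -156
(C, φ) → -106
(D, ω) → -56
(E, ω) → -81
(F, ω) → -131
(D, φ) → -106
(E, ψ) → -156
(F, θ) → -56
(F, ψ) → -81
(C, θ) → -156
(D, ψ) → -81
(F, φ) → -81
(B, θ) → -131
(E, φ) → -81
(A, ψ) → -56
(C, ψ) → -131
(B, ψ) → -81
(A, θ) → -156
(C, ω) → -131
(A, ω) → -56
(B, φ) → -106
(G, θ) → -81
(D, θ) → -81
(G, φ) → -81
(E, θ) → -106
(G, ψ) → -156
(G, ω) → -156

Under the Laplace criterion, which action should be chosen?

D

Row averages: A=-106, B=-112.25, C=-131, D=-81, E=-106, F=-87.25, G=-118.5
Highest average = -81 → D.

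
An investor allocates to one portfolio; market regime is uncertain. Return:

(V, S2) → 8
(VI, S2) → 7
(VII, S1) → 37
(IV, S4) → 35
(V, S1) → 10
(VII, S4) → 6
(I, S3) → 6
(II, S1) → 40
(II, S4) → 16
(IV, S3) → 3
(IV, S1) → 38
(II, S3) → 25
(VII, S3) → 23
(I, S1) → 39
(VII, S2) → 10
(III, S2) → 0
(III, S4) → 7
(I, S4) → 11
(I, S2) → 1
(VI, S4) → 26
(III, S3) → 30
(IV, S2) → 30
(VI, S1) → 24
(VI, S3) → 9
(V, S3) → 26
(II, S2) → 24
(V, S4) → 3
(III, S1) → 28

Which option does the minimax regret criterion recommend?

Column bests: S1=40, S2=30, S3=30, S4=35.
I regrets: 1, 29, 24, 24 → max 29
II regrets: 0, 6, 5, 19 → max 19
III regrets: 12, 30, 0, 28 → max 30
IV regrets: 2, 0, 27, 0 → max 27
V regrets: 30, 22, 4, 32 → max 32
VI regrets: 16, 23, 21, 9 → max 23
VII regrets: 3, 20, 7, 29 → max 29
Smallest max regret = 19 → II.

II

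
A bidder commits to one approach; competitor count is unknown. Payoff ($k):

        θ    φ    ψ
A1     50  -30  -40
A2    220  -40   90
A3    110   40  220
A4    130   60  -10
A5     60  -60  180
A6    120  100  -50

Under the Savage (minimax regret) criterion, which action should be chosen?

A3

Column bests: θ=220, φ=100, ψ=220.
A1 regrets: 170, 130, 260 → max 260
A2 regrets: 0, 140, 130 → max 140
A3 regrets: 110, 60, 0 → max 110
A4 regrets: 90, 40, 230 → max 230
A5 regrets: 160, 160, 40 → max 160
A6 regrets: 100, 0, 270 → max 270
Smallest max regret = 110 → A3.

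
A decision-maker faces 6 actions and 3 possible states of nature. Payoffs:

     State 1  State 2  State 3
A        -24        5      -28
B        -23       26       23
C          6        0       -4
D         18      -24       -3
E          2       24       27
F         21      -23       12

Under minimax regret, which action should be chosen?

Column bests: State 1=21, State 2=26, State 3=27.
A regrets: 45, 21, 55 → max 55
B regrets: 44, 0, 4 → max 44
C regrets: 15, 26, 31 → max 31
D regrets: 3, 50, 30 → max 50
E regrets: 19, 2, 0 → max 19
F regrets: 0, 49, 15 → max 49
Smallest max regret = 19 → E.

E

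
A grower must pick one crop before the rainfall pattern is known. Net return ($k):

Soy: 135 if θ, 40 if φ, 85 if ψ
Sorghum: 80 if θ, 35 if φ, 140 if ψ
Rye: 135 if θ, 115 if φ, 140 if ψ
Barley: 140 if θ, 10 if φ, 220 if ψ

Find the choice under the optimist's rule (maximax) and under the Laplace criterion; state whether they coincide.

Row maxima: Soy=135, Sorghum=140, Rye=140, Barley=220
Best best-case = 220 → Barley.
Row averages: Soy=260/3, Sorghum=85, Rye=130, Barley=370/3
Highest average = 130 → Rye.

maximax → Barley; laplace → Rye (disagree)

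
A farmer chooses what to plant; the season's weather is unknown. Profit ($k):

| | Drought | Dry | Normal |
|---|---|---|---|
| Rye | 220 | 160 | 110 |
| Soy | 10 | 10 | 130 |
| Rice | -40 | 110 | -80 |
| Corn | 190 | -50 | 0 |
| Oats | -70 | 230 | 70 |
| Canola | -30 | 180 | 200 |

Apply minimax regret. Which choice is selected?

Rye

Column bests: Drought=220, Dry=230, Normal=200.
Rye regrets: 0, 70, 90 → max 90
Soy regrets: 210, 220, 70 → max 220
Rice regrets: 260, 120, 280 → max 280
Corn regrets: 30, 280, 200 → max 280
Oats regrets: 290, 0, 130 → max 290
Canola regrets: 250, 50, 0 → max 250
Smallest max regret = 90 → Rye.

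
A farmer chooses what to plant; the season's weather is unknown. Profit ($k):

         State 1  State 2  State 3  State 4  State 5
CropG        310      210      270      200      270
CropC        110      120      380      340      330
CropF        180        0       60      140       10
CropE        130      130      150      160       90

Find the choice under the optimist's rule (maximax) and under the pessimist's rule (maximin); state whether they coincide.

Row maxima: CropG=310, CropC=380, CropF=180, CropE=160
Best best-case = 380 → CropC.
Row minima: CropG=200, CropC=110, CropF=0, CropE=90
Best worst-case = 200 → CropG.

maximax → CropC; maximin → CropG (disagree)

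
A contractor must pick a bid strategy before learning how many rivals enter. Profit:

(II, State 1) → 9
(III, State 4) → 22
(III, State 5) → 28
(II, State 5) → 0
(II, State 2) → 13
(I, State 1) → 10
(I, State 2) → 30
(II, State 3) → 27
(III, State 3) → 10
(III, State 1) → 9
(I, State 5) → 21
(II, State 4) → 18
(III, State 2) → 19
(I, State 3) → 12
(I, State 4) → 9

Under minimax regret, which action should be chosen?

I

Column bests: State 1=10, State 2=30, State 3=27, State 4=22, State 5=28.
I regrets: 0, 0, 15, 13, 7 → max 15
II regrets: 1, 17, 0, 4, 28 → max 28
III regrets: 1, 11, 17, 0, 0 → max 17
Smallest max regret = 15 → I.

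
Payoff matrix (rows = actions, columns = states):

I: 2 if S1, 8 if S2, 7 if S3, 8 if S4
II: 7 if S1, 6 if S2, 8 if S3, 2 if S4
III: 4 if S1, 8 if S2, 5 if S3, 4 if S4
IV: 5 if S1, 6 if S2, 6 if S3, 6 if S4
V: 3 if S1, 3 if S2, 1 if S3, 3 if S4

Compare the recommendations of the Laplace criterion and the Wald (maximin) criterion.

Row averages: I=6.25, II=5.75, III=5.25, IV=5.75, V=2.5
Highest average = 6.25 → I.
Row minima: I=2, II=2, III=4, IV=5, V=1
Best worst-case = 5 → IV.

laplace → I; maximin → IV (disagree)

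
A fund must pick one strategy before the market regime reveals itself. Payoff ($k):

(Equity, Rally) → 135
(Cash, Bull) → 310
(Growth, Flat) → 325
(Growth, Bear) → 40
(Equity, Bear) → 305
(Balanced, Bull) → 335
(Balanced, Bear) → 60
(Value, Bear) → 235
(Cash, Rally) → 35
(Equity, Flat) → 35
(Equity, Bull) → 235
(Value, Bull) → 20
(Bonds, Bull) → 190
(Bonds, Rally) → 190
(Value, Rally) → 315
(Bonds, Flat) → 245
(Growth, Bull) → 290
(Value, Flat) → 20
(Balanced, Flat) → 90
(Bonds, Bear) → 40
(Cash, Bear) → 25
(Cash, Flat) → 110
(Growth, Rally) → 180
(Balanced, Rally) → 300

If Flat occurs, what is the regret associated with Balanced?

235

Best payoff under Flat is 325.
Regret = 325 − 90 = 235.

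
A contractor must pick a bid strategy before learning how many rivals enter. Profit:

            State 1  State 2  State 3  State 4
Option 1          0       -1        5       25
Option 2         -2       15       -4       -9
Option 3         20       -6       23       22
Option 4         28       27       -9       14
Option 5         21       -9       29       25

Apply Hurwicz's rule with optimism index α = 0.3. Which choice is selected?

Option 1

Option 1: 0.3·25 + 0.7·(-1) = 6.8
Option 2: 0.3·15 + 0.7·(-9) = -1.8
Option 3: 0.3·23 + 0.7·(-6) = 2.7
Option 4: 0.3·28 + 0.7·(-9) = 2.1
Option 5: 0.3·29 + 0.7·(-9) = 2.4
Highest Hurwicz score = 6.8 → Option 1.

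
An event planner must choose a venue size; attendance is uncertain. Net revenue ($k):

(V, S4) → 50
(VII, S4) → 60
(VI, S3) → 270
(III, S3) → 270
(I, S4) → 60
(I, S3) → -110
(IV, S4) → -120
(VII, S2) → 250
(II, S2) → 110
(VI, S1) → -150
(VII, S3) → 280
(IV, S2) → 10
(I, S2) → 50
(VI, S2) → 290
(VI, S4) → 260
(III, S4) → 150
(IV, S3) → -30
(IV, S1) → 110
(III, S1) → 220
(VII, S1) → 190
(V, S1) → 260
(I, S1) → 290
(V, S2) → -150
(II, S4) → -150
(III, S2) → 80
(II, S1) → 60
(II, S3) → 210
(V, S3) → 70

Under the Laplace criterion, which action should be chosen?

Row averages: I=72.5, II=57.5, III=180, IV=-7.5, V=57.5, VI=167.5, VII=195
Highest average = 195 → VII.

VII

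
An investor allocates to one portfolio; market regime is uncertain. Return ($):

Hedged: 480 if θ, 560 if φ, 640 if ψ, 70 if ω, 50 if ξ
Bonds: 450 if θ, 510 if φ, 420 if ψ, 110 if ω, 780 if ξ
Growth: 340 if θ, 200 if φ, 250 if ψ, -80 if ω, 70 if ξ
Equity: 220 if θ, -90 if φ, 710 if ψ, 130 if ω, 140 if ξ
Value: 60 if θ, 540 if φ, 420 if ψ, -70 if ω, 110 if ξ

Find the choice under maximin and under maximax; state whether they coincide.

Row minima: Hedged=50, Bonds=110, Growth=-80, Equity=-90, Value=-70
Best worst-case = 110 → Bonds.
Row maxima: Hedged=640, Bonds=780, Growth=340, Equity=710, Value=540
Best best-case = 780 → Bonds.

maximin → Bonds; maximax → Bonds (agree)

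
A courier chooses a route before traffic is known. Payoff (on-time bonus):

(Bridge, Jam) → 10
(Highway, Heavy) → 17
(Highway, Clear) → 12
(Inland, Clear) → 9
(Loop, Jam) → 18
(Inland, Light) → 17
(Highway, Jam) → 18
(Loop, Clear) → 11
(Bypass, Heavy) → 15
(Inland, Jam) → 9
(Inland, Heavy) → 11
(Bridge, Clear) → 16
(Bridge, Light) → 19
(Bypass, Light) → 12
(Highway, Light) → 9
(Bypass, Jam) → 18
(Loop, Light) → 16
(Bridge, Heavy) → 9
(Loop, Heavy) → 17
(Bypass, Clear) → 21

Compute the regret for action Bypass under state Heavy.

2

Best payoff under Heavy is 17.
Regret = 17 − 15 = 2.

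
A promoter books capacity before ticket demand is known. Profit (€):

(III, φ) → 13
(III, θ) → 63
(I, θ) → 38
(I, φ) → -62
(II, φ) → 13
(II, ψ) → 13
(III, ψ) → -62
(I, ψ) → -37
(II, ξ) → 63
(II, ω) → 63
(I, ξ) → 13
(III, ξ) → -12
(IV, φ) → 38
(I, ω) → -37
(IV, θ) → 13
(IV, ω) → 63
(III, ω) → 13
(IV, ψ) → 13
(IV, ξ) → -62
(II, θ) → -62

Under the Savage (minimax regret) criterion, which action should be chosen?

III

Column bests: θ=63, φ=38, ψ=13, ω=63, ξ=63.
I regrets: 25, 100, 50, 100, 50 → max 100
II regrets: 125, 25, 0, 0, 0 → max 125
III regrets: 0, 25, 75, 50, 75 → max 75
IV regrets: 50, 0, 0, 0, 125 → max 125
Smallest max regret = 75 → III.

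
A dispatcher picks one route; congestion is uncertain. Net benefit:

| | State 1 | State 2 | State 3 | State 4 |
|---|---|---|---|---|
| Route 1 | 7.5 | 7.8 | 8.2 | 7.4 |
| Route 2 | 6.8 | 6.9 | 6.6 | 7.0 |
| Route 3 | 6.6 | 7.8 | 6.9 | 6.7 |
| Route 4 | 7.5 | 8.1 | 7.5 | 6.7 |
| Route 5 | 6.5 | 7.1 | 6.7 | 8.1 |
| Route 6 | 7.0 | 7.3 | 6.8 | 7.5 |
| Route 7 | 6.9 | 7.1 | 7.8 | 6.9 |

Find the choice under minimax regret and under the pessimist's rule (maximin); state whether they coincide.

minimax regret → Route 1; maximin → Route 1 (agree)

Column bests: State 1=7.5, State 2=8.1, State 3=8.2, State 4=8.1.
Route 1 regrets: 0.0, 0.3, 0.0, 0.7 → max 0.7
Route 2 regrets: 0.7, 1.2, 1.6, 1.1 → max 1.6
Route 3 regrets: 0.9, 0.3, 1.3, 1.4 → max 1.4
Route 4 regrets: 0.0, 0.0, 0.7, 1.4 → max 1.4
Route 5 regrets: 1.0, 1.0, 1.5, 0.0 → max 1.5
Route 6 regrets: 0.5, 0.8, 1.4, 0.6 → max 1.4
Route 7 regrets: 0.6, 1.0, 0.4, 1.2 → max 1.2
Smallest max regret = 0.7 → Route 1.
Row minima: Route 1=7.4, Route 2=6.6, Route 3=6.6, Route 4=6.7, Route 5=6.5, Route 6=6.8, Route 7=6.9
Best worst-case = 7.4 → Route 1.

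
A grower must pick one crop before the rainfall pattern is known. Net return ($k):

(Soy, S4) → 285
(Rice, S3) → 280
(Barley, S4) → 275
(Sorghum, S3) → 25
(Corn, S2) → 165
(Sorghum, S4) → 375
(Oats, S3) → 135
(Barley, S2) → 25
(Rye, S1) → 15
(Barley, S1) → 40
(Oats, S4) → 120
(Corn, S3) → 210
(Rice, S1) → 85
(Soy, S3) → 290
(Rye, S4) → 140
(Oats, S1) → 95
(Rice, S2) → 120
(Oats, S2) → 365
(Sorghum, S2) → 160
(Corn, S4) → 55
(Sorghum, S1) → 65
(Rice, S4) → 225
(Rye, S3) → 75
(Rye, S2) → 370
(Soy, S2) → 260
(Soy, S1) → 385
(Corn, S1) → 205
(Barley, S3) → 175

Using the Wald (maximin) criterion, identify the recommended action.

Soy

Row minima: Sorghum=25, Oats=95, Soy=260, Barley=25, Rye=15, Rice=85, Corn=55
Best worst-case = 260 → Soy.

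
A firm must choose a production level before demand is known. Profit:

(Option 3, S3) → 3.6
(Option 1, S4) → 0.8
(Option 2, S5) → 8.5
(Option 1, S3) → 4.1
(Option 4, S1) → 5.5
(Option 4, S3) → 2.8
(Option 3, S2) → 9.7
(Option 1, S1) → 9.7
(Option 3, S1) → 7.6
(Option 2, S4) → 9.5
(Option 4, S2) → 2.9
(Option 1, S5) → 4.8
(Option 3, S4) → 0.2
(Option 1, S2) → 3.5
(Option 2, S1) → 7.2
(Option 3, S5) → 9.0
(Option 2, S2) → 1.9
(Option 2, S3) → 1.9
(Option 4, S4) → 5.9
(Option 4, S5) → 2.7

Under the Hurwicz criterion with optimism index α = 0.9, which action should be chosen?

Option 1: 0.9·9.7 + 0.1·0.8 = 8.81
Option 2: 0.9·9.5 + 0.1·1.9 = 8.74
Option 3: 0.9·9.7 + 0.1·0.2 = 8.75
Option 4: 0.9·5.9 + 0.1·2.7 = 5.58
Highest Hurwicz score = 8.81 → Option 1.

Option 1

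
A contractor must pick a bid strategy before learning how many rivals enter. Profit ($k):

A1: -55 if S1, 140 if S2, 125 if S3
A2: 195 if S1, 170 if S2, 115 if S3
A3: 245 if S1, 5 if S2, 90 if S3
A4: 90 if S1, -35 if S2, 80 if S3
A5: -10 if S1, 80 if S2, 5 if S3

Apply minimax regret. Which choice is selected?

Column bests: S1=245, S2=170, S3=125.
A1 regrets: 300, 30, 0 → max 300
A2 regrets: 50, 0, 10 → max 50
A3 regrets: 0, 165, 35 → max 165
A4 regrets: 155, 205, 45 → max 205
A5 regrets: 255, 90, 120 → max 255
Smallest max regret = 50 → A2.

A2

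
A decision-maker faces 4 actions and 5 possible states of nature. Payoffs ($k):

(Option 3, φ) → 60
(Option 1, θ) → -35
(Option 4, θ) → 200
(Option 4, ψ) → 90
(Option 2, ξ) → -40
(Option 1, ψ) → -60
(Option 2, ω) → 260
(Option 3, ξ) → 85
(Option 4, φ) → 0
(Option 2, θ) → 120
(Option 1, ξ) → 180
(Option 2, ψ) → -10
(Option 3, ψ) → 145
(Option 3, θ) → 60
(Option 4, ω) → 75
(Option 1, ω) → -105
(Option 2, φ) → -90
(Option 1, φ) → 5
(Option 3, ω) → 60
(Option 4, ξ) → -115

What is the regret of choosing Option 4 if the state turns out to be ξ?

295

Best payoff under ξ is 180.
Regret = 180 − (-115) = 295.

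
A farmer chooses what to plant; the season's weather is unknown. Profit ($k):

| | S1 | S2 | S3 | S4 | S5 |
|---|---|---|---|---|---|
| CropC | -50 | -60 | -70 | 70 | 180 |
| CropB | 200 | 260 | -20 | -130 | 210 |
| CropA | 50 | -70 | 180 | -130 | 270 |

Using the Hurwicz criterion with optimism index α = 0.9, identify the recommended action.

CropA

CropC: 0.9·180 + 0.1·(-70) = 155
CropB: 0.9·260 + 0.1·(-130) = 221
CropA: 0.9·270 + 0.1·(-130) = 230
Highest Hurwicz score = 230 → CropA.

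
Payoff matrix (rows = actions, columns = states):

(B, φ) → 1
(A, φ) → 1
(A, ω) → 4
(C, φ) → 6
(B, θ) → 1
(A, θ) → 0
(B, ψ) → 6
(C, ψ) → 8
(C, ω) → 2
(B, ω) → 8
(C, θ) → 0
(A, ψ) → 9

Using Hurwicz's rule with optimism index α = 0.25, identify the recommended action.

A: 0.25·9 + 0.75·0 = 2.25
B: 0.25·8 + 0.75·1 = 2.75
C: 0.25·8 + 0.75·0 = 2
Highest Hurwicz score = 2.75 → B.

B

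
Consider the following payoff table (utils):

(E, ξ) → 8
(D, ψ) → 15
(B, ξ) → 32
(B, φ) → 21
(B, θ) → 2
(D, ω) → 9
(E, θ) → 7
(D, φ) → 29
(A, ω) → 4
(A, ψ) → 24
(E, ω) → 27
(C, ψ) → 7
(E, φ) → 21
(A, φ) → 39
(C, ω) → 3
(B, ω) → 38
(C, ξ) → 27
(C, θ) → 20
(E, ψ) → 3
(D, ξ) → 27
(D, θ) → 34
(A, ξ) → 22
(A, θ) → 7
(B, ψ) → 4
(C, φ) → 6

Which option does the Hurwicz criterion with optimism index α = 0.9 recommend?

A: 0.9·39 + 0.1·4 = 35.5
B: 0.9·38 + 0.1·2 = 34.4
C: 0.9·27 + 0.1·3 = 24.6
D: 0.9·34 + 0.1·9 = 31.5
E: 0.9·27 + 0.1·3 = 24.6
Highest Hurwicz score = 35.5 → A.

A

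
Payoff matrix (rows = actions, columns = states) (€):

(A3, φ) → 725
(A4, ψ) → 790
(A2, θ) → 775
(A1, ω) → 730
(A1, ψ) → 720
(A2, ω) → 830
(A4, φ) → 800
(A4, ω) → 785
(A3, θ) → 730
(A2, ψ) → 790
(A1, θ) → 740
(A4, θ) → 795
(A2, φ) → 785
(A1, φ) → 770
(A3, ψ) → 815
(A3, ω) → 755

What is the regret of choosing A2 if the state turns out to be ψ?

Best payoff under ψ is 815.
Regret = 815 − 790 = 25.

25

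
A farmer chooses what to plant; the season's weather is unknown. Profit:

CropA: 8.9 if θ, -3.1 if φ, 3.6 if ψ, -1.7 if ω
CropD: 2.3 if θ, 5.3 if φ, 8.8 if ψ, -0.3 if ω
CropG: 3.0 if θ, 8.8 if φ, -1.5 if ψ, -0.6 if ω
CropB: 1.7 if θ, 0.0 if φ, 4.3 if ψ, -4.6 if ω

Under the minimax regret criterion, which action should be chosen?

CropD

Column bests: θ=8.9, φ=8.8, ψ=8.8, ω=-0.3.
CropA regrets: 0.0, 11.9, 5.2, 1.4 → max 11.9
CropD regrets: 6.6, 3.5, 0.0, 0.0 → max 6.6
CropG regrets: 5.9, 0.0, 10.3, 0.3 → max 10.3
CropB regrets: 7.2, 8.8, 4.5, 4.3 → max 8.8
Smallest max regret = 6.6 → CropD.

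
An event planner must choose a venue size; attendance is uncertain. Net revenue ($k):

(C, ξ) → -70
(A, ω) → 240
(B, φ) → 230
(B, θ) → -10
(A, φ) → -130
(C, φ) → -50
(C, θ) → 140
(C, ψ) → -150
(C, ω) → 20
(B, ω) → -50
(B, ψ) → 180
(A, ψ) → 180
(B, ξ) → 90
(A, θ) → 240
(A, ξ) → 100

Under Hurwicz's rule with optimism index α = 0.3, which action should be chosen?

B

A: 0.3·240 + 0.7·(-130) = -19
B: 0.3·230 + 0.7·(-50) = 34
C: 0.3·140 + 0.7·(-150) = -63
Highest Hurwicz score = 34 → B.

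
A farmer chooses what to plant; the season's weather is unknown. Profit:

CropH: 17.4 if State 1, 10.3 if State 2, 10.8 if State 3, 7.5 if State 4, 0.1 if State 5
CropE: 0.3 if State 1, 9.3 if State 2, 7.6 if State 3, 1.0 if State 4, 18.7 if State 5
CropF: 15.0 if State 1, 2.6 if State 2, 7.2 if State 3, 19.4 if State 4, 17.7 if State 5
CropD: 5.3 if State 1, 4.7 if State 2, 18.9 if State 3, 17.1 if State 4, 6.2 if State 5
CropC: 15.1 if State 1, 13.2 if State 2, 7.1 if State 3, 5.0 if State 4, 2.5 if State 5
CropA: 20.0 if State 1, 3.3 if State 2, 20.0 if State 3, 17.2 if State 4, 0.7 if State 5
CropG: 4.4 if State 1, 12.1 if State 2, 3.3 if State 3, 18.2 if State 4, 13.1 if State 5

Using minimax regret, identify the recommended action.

Column bests: State 1=20.0, State 2=13.2, State 3=20.0, State 4=19.4, State 5=18.7.
CropH regrets: 2.6, 2.9, 9.2, 11.9, 18.6 → max 18.6
CropE regrets: 19.7, 3.9, 12.4, 18.4, 0.0 → max 19.7
CropF regrets: 5.0, 10.6, 12.8, 0.0, 1.0 → max 12.8
CropD regrets: 14.7, 8.5, 1.1, 2.3, 12.5 → max 14.7
CropC regrets: 4.9, 0.0, 12.9, 14.4, 16.2 → max 16.2
CropA regrets: 0.0, 9.9, 0.0, 2.2, 18.0 → max 18.0
CropG regrets: 15.6, 1.1, 16.7, 1.2, 5.6 → max 16.7
Smallest max regret = 12.8 → CropF.

CropF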